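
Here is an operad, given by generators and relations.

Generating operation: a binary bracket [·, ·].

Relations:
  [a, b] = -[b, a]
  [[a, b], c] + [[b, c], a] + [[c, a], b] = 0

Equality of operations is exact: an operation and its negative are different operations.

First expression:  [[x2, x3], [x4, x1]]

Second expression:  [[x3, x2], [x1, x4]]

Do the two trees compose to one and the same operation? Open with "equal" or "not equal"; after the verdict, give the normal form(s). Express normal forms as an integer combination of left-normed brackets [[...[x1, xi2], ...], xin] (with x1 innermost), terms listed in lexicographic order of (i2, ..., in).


The first expression reduces to [[[x1, x4], x2], x3] - [[[x1, x4], x3], x2]
The second expression reduces to [[[x1, x4], x2], x3] - [[[x1, x4], x3], x2]
Identical normal forms: equal.

equal: each reduces to [[[x1, x4], x2], x3] - [[[x1, x4], x3], x2]


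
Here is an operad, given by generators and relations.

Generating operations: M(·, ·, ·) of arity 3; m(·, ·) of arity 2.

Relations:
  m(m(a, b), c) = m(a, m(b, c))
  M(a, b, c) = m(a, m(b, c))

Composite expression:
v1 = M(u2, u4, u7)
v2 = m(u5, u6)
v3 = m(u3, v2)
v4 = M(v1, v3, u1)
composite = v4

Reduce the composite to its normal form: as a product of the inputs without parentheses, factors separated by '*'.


u2 * u4 * u7 * u3 * u5 * u6 * u1

Every regrouping of M is equal, so read the u-inputs in written order.
M(u2, u4, u7) collapses to u2 * u4 * u7
m(u5, u6) collapses to u5 * u6
m(u3, m(u5, u6)) collapses to u3 * u5 * u6
M(M(u2, u4, u7), m(u3, m(u5, u6)), u1) collapses to u2 * u4 * u7 * u3 * u5 * u6 * u1


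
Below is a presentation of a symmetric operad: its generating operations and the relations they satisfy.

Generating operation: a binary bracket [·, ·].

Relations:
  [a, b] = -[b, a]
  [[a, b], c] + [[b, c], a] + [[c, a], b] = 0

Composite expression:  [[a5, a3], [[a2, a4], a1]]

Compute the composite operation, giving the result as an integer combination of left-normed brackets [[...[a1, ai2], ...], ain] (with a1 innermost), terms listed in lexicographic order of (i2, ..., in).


-[[[[a1, a2], a4], a3], a5] + [[[[a1, a2], a4], a5], a3] + [[[[a1, a4], a2], a3], a5] - [[[[a1, a4], a2], a5], a3]

In the tensor algebra, words opening a1 carry the a1-anchored form.
Composite bracket: [[a5, a3], [[a2, a4], a1]]
The bracket unfolds into 16 signed words via [a, b] = ab - ba (2^4 = 16).
Keep just the words that open with a1:
  sign of a1a2a4a3a5 is -1, so it contributes -[[[[a1, a2], a4], a3], a5]
  sign of a1a2a4a5a3 is +1, so it contributes +[[[[a1, a2], a4], a5], a3]
  sign of a1a4a2a3a5 is +1, so it contributes +[[[[a1, a4], a2], a3], a5]
  sign of a1a4a2a5a3 is -1, so it contributes -[[[[a1, a4], a2], a5], a3]


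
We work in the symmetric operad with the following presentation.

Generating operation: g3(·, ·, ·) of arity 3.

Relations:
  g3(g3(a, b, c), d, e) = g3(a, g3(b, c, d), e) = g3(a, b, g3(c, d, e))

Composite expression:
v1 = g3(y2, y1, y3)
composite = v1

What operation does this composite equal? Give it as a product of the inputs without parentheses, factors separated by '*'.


y2 * y1 * y3

Every regrouping of g3 is equal, so read the y-inputs in written order.
g3(y2, y1, y3) unparenthesizes to y2 * y1 * y3


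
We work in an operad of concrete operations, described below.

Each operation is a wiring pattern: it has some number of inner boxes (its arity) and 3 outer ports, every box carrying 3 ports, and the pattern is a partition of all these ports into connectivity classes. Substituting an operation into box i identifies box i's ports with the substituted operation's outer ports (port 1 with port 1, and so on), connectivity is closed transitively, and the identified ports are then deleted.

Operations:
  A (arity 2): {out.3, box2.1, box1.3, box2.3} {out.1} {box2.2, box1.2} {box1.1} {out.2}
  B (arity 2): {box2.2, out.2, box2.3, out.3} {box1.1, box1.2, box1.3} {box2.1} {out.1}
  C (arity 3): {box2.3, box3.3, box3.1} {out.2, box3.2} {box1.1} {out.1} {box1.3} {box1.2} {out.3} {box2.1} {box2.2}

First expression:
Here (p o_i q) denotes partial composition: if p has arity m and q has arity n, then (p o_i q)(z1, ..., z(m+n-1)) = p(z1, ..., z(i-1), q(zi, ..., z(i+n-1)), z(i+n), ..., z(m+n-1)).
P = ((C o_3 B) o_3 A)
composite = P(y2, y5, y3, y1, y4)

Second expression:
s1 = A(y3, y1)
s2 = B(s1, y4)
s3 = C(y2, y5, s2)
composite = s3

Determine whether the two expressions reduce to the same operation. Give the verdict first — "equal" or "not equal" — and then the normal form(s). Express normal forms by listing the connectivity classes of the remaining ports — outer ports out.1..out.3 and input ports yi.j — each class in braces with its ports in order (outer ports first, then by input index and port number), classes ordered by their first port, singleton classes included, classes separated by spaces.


equal; the common form is {out.1} {out.2, y4.2, y4.3, y5.3} {out.3} {y1.1, y1.3, y3.3} {y1.2, y3.2} {y2.1} {y2.2} {y2.3} {y3.1} {y4.1} {y5.1} {y5.2}

Reducing the first expression gives {out.1} {out.2, y4.2, y4.3, y5.3} {out.3} {y1.1, y1.3, y3.3} {y1.2, y3.2} {y2.1} {y2.2} {y2.3} {y3.1} {y4.1} {y5.1} {y5.2}
Reducing the second expression gives {out.1} {out.2, y4.2, y4.3, y5.3} {out.3} {y1.1, y1.3, y3.3} {y1.2, y3.2} {y2.1} {y2.2} {y2.3} {y3.1} {y4.1} {y5.1} {y5.2}
The forms coincide; equal.


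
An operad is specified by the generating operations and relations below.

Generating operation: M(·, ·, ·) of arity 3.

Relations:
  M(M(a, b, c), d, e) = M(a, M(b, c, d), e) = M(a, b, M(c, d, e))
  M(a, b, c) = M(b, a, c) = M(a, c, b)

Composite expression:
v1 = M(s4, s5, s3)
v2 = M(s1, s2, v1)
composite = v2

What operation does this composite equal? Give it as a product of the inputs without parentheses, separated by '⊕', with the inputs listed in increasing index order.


s1 ⊕ s2 ⊕ s3 ⊕ s4 ⊕ s5

Reordering under M is free, so list the s-inputs canonically.
M(s4, s5, s3) reduces to s4 ⊕ s5 ⊕ s3
M(s1, s2, M(s4, s5, s3)) reduces to s1 ⊕ s2 ⊕ s4 ⊕ s5 ⊕ s3
putting the inputs in ascending order: s1 ⊕ s2 ⊕ s3 ⊕ s4 ⊕ s5


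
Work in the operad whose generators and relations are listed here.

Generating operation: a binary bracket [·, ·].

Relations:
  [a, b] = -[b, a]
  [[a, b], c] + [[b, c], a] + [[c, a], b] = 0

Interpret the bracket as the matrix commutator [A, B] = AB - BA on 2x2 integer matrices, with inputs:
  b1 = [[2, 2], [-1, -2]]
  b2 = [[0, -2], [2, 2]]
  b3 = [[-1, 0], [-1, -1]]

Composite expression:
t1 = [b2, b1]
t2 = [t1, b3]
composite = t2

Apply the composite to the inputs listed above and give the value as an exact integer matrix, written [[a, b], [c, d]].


[b2, b1] = [[-2, 4], [6, 2]]
[[b2, b1], b3] = [[-4, 0], [-4, 4]]

[[-4, 0], [-4, 4]]


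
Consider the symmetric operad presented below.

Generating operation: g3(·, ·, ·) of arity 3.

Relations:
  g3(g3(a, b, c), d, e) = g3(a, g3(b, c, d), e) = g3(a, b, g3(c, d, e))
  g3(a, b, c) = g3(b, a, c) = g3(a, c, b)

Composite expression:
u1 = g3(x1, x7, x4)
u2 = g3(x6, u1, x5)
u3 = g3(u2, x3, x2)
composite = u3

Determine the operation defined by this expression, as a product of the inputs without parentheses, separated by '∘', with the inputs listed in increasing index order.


x1 ∘ x2 ∘ x3 ∘ x4 ∘ x5 ∘ x6 ∘ x7


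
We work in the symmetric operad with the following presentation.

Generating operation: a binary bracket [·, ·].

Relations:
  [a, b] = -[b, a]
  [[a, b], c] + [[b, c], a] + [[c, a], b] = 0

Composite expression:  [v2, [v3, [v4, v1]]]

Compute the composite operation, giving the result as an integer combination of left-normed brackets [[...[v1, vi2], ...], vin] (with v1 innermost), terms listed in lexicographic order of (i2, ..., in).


-[[[v1, v4], v3], v2]

Left-normed coefficients sit on the v1-initial expansion words.
Composite bracket: [v2, [v3, [v4, v1]]]
Full expansion: 8 signed words from ab - ba (2^3 = 8).
Only words starting with v1 matter:
  word v1v4v3v2 has sign -1, contributing -[[[v1, v4], v3], v2]


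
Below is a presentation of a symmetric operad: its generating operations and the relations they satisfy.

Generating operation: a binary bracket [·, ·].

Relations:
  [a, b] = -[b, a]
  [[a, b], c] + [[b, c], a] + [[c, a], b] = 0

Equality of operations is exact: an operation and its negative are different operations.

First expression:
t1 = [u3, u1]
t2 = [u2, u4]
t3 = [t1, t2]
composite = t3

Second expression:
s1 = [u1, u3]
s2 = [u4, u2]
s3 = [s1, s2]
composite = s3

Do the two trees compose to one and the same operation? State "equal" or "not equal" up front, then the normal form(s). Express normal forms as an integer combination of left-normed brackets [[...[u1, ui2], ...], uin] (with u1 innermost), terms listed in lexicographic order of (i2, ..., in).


equal: each reduces to -[[[u1, u3], u2], u4] + [[[u1, u3], u4], u2]

The first expression, normalized: -[[[u1, u3], u2], u4] + [[[u1, u3], u4], u2]
The second expression, normalized: -[[[u1, u3], u2], u4] + [[[u1, u3], u4], u2]
The forms coincide; equal.


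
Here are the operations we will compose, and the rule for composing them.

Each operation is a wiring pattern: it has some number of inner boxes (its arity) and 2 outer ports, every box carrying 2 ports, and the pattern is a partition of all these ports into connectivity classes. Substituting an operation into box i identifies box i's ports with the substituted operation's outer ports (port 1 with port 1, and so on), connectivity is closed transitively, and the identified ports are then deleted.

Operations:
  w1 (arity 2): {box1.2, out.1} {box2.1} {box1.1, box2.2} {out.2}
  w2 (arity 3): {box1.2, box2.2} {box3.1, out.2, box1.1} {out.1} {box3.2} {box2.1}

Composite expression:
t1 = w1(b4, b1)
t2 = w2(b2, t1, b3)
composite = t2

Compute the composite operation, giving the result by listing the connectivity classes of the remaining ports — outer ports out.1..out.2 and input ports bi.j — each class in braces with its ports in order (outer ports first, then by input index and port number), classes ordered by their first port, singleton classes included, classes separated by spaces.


{out.1} {out.2, b2.1, b3.1} {b1.1} {b1.2, b4.1} {b2.2} {b3.2} {b4.2}

Treat the ports identified at w2 as solder joints: merge, then drop.
w1 over (b4, b1) gives {out.1, b4.2} {out.2} {b1.1} {b1.2, b4.1}, out.j being that stage's outer ports
w2 over (b2, b4, b1, b3) gives {out.1} {out.2, b2.1, b3.1} {b1.1} {b1.2, b4.1} {b2.2} {b3.2} {b4.2}, out.j being that stage's outer ports


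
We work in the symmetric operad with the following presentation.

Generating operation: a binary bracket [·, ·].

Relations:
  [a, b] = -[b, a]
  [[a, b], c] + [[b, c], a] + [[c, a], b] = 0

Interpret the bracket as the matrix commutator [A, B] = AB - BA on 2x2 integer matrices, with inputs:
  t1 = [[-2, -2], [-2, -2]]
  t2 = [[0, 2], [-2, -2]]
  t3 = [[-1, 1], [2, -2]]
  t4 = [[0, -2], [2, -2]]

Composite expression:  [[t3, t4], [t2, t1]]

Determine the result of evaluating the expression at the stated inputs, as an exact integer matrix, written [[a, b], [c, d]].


[[-8, -112], [-80, 8]]

[t3, t4] = [[6, -4], [2, -6]]
[t2, t1] = [[-8, -4], [4, 8]]
[[t3, t4], [t2, t1]] = [[-8, -112], [-80, 8]]


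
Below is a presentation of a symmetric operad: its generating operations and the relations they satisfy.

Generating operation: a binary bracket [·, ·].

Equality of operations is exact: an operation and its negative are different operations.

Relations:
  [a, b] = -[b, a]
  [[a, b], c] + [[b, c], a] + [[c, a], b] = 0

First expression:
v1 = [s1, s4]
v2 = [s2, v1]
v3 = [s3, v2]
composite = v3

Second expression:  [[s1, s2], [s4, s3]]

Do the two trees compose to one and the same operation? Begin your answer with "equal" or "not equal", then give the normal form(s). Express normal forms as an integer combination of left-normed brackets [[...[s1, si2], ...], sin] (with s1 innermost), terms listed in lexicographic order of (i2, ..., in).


The first expression, normalized: [[[s1, s4], s2], s3]
The second expression, normalized: -[[[s1, s2], s3], s4] + [[[s1, s2], s4], s3]
No match — not equal.

not equal — first [[[s1, s4], s2], s3], second -[[[s1, s2], s3], s4] + [[[s1, s2], s4], s3]


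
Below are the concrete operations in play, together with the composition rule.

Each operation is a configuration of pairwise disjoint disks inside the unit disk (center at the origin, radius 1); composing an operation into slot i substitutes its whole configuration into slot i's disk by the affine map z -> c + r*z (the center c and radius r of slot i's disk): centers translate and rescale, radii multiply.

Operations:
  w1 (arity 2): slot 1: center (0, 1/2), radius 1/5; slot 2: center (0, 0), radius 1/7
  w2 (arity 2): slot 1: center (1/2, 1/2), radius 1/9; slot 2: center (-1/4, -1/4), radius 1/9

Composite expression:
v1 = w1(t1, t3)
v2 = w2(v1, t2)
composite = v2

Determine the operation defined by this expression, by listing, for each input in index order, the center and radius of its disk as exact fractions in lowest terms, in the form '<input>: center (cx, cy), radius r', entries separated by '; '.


t1: center (1/2, 5/9), radius 1/45; t2: center (-1/4, -1/4), radius 1/9; t3: center (1/2, 1/2), radius 1/63

Below w2, radii multiply path by path; the t-disk centers shift.
input t1: composing its 2 substitution steps yields center (1/2, 5/9), radius 1/45
input t3: composing its 2 substitution steps yields center (1/2, 1/2), radius 1/63
input t2: composing its 1 substitution step yields center (-1/4, -1/4), radius 1/9


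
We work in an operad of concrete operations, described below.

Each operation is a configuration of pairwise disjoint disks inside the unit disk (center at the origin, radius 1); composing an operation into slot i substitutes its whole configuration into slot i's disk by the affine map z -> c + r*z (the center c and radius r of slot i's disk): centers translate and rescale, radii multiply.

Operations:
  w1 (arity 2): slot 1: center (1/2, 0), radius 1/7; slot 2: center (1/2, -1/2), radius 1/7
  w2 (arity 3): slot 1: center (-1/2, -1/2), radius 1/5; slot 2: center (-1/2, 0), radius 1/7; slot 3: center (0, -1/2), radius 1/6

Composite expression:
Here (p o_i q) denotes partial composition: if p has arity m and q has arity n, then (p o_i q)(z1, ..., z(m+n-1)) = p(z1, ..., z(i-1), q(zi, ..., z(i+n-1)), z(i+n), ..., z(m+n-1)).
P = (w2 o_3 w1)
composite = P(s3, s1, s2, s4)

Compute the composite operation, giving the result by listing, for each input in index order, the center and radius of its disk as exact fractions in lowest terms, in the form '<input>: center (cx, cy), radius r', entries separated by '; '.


s1: center (-1/2, 0), radius 1/7; s2: center (1/12, -1/2), radius 1/42; s3: center (-1/2, -1/2), radius 1/5; s4: center (1/12, -7/12), radius 1/42

Affine substitution under w2: radii multiply and s-centers shift.
tracing s3 down its 1-map path: center (-1/2, -1/2), radius 1/5
tracing s1 down its 1-map path: center (-1/2, 0), radius 1/7
tracing s2 down its 2-map path: center (1/12, -1/2), radius 1/42
tracing s4 down its 2-map path: center (1/12, -7/12), radius 1/42


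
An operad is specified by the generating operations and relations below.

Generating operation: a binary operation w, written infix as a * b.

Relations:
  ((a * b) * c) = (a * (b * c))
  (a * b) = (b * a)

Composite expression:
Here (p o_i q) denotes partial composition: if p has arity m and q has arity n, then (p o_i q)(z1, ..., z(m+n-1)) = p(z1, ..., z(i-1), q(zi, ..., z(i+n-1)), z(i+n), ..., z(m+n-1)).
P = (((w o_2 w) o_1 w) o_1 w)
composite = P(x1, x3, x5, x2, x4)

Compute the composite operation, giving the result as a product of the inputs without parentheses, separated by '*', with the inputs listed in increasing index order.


x1 * x2 * x3 * x4 * x5

Any arrangement under w is one operation, so sort the x-inputs.
(x1 * x3) flattens to x1 * x3
((x1 * x3) * x5) flattens to x1 * x3 * x5
(x2 * x4) flattens to x2 * x4
(((x1 * x3) * x5) * (x2 * x4)) flattens to x1 * x3 * x5 * x2 * x4
the factors in increasing index order: x1 * x2 * x3 * x4 * x5


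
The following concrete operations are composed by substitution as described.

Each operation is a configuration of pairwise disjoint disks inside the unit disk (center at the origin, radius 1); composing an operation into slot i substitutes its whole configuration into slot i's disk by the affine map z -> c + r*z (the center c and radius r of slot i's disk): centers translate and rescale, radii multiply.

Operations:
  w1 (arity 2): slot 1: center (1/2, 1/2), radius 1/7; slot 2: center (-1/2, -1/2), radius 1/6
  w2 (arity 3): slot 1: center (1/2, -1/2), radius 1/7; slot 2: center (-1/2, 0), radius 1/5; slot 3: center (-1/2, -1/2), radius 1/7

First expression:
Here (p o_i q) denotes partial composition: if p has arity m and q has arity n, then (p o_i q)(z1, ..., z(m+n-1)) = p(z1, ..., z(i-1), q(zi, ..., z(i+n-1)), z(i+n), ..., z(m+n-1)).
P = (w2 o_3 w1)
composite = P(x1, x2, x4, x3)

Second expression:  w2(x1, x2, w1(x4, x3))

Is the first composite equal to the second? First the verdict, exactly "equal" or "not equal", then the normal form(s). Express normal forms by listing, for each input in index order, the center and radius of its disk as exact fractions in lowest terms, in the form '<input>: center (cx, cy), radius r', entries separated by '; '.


equal; both compose to x1: center (1/2, -1/2), radius 1/7; x2: center (-1/2, 0), radius 1/5; x3: center (-4/7, -4/7), radius 1/42; x4: center (-3/7, -3/7), radius 1/49

The first expression, normalized: x1: center (1/2, -1/2), radius 1/7; x2: center (-1/2, 0), radius 1/5; x3: center (-4/7, -4/7), radius 1/42; x4: center (-3/7, -3/7), radius 1/49
The second expression, normalized: x1: center (1/2, -1/2), radius 1/7; x2: center (-1/2, 0), radius 1/5; x3: center (-4/7, -4/7), radius 1/42; x4: center (-3/7, -3/7), radius 1/49
Same normal form: equal.


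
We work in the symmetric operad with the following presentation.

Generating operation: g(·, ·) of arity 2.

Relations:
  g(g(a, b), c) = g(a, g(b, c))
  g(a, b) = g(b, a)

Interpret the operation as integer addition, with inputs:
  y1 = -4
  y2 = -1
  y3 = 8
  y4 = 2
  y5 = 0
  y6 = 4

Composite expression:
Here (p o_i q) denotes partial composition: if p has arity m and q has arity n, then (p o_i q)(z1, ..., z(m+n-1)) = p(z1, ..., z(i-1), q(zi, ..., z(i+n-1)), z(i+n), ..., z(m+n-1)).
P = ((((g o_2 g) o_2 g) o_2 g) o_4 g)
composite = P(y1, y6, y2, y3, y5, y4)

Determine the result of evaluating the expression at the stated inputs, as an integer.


9

g(y6, y2) = 3
g(y3, y5) = 8
g(g(y6, y2), g(y3, y5)) = 11
g(g(g(y6, y2), g(y3, y5)), y4) = 13
g(y1, g(g(g(y6, y2), g(y3, y5)), y4)) = 9


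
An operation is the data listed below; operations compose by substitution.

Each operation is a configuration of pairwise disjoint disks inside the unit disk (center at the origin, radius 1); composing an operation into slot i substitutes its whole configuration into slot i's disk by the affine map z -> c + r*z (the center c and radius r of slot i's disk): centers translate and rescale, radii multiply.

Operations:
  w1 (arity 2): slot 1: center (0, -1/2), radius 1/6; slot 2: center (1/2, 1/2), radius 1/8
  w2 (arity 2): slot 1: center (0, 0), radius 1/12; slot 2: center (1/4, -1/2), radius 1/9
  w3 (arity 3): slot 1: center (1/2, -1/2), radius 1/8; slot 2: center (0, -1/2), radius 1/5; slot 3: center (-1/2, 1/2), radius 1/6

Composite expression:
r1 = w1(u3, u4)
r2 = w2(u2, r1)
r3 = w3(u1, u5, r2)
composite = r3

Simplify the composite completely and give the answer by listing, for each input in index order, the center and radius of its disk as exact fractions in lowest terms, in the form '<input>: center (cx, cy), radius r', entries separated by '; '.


u1: center (1/2, -1/2), radius 1/8; u2: center (-1/2, 1/2), radius 1/72; u3: center (-11/24, 11/27), radius 1/324; u4: center (-97/216, 23/54), radius 1/432; u5: center (0, -1/2), radius 1/5

Each u-disk chains the slot maps above it in w3; radii multiply.
input u1: applying the 1 nested substitution gives center (1/2, -1/2), radius 1/8
input u5: applying the 1 nested substitution gives center (0, -1/2), radius 1/5
input u2: applying the 2 nested substitutions gives center (-1/2, 1/2), radius 1/72
input u3: applying the 3 nested substitutions gives center (-11/24, 11/27), radius 1/324
input u4: applying the 3 nested substitutions gives center (-97/216, 23/54), radius 1/432


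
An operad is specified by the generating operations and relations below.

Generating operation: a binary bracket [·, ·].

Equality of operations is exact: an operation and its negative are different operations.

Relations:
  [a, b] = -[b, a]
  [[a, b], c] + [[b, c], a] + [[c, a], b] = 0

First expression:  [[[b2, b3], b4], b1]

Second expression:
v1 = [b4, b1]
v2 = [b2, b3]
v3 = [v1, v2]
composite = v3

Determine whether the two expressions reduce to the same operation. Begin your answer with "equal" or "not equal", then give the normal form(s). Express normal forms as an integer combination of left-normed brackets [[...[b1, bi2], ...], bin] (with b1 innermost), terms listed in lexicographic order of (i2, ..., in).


not equal — first -[[[b1, b2], b3], b4] + [[[b1, b3], b2], b4] + [[[b1, b4], b2], b3] - [[[b1, b4], b3], b2], second -[[[b1, b4], b2], b3] + [[[b1, b4], b3], b2]

In normal form, the first expression is -[[[b1, b2], b3], b4] + [[[b1, b3], b2], b4] + [[[b1, b4], b2], b3] - [[[b1, b4], b3], b2]
In normal form, the second expression is -[[[b1, b4], b2], b3] + [[[b1, b4], b3], b2]
Distinct normal forms: not equal.


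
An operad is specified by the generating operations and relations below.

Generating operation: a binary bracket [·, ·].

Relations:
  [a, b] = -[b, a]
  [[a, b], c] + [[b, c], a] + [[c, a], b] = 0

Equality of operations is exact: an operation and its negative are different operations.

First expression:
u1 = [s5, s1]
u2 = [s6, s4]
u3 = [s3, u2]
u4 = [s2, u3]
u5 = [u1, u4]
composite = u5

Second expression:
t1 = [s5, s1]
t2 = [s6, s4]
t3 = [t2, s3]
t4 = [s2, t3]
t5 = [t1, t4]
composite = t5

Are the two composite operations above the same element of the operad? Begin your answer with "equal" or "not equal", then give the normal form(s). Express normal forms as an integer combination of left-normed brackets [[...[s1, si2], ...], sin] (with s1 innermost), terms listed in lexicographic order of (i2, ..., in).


not equal; the first gives [[[[[s1, s5], s2], s3], s4], s6] - [[[[[s1, s5], s2], s3], s6], s4] - [[[[[s1, s5], s2], s4], s6], s3] + [[[[[s1, s5], s2], s6], s4], s3] - [[[[[s1, s5], s3], s4], s6], s2] + [[[[[s1, s5], s3], s6], s4], s2] + [[[[[s1, s5], s4], s6], s3], s2] - [[[[[s1, s5], s6], s4], s3], s2] and the second -[[[[[s1, s5], s2], s3], s4], s6] + [[[[[s1, s5], s2], s3], s6], s4] + [[[[[s1, s5], s2], s4], s6], s3] - [[[[[s1, s5], s2], s6], s4], s3] + [[[[[s1, s5], s3], s4], s6], s2] - [[[[[s1, s5], s3], s6], s4], s2] - [[[[[s1, s5], s4], s6], s3], s2] + [[[[[s1, s5], s6], s4], s3], s2]


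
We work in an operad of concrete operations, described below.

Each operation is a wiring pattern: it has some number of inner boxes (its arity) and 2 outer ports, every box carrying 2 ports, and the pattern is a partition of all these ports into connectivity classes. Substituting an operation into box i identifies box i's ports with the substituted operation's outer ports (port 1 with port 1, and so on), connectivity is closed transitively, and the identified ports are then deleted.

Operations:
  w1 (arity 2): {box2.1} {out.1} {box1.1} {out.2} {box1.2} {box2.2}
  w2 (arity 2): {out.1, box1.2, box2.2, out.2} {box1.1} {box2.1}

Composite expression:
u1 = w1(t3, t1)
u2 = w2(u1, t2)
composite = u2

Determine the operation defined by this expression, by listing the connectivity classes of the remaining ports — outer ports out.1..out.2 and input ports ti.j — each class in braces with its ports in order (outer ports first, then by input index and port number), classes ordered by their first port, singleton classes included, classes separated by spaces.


{out.1, out.2, t2.2} {t1.1} {t1.2} {t2.1} {t3.1} {t3.2}

After gluing at w2, chains via deleted ports link the t-ports.
the subtree at w1 composes to {out.1} {out.2} {t1.1} {t1.2} {t3.1} {t3.2} on (t3, t1); out.j = own outer ports
the subtree at w2 composes to {out.1, out.2, t2.2} {t1.1} {t1.2} {t2.1} {t3.1} {t3.2} on (t3, t1, t2); out.j = own outer ports


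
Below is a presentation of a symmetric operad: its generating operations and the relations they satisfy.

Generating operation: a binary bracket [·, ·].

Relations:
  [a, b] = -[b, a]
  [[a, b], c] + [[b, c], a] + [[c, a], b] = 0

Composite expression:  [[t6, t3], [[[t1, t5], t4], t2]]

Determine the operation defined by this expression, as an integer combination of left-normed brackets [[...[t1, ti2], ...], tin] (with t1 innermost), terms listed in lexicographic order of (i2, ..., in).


[[[[[t1, t5], t4], t2], t3], t6] - [[[[[t1, t5], t4], t2], t6], t3]


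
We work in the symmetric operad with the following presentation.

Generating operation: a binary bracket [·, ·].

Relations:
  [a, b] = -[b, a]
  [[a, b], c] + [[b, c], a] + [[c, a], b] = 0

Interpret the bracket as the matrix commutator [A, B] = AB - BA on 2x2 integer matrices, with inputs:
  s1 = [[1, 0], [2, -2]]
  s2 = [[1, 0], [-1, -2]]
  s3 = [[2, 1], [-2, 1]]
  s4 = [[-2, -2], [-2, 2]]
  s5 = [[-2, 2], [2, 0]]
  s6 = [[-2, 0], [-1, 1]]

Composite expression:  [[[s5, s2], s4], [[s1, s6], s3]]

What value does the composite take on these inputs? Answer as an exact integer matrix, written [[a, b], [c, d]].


[s5, s2] = [[-2, -6], [4, 2]]
[[s5, s2], s4] = [[20, -16], [-24, -20]]
[s1, s6] = [[0, 0], [-3, 0]]
[[s1, s6], s3] = [[3, 0], [-3, -3]]
[[[s5, s2], s4], [[s1, s6], s3]] = [[48, 96], [-24, -48]]

[[48, 96], [-24, -48]]


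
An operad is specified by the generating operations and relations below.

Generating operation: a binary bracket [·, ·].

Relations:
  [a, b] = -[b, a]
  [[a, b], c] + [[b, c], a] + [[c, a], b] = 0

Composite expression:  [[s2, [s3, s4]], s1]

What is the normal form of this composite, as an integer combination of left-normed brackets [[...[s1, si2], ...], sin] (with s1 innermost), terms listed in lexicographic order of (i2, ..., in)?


-[[[s1, s2], s3], s4] + [[[s1, s2], s4], s3] + [[[s1, s3], s4], s2] - [[[s1, s4], s3], s2]


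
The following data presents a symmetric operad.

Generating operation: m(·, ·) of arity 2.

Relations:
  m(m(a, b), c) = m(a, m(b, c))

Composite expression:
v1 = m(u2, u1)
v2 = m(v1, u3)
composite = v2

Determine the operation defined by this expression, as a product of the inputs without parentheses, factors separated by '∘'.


Every regrouping of m is equal, so read the u-inputs in written order.
m(u2, u1) flattens to u2 ∘ u1
m(m(u2, u1), u3) flattens to u2 ∘ u1 ∘ u3

u2 ∘ u1 ∘ u3


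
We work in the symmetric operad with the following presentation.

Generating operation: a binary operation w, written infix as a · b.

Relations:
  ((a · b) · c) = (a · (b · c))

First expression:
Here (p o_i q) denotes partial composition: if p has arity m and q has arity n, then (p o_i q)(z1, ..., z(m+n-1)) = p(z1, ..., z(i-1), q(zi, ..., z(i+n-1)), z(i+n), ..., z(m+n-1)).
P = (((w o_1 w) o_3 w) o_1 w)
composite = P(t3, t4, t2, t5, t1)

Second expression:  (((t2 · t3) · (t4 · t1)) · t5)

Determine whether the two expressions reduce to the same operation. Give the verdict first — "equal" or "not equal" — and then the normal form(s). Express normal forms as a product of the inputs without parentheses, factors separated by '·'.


Reducing the first expression gives t3 · t4 · t2 · t5 · t1
Reducing the second expression gives t2 · t3 · t4 · t1 · t5
The normal forms differ: not equal.

not equal; first: t3 · t4 · t2 · t5 · t1; second: t2 · t3 · t4 · t1 · t5


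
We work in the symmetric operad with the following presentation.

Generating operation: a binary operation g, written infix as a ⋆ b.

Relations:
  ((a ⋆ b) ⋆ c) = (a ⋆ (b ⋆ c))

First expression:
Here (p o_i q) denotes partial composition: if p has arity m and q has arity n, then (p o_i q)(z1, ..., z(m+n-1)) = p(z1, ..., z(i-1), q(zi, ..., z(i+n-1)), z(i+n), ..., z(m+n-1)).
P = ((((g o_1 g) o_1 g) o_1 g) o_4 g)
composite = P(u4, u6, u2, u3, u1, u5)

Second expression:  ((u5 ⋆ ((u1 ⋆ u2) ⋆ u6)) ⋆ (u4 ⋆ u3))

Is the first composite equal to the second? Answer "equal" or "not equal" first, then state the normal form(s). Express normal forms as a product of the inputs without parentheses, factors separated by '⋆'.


Normal form of the first expression: u4 ⋆ u6 ⋆ u2 ⋆ u3 ⋆ u1 ⋆ u5
Normal form of the second expression: u5 ⋆ u1 ⋆ u2 ⋆ u6 ⋆ u4 ⋆ u3
No match — not equal.

not equal; the first gives u4 ⋆ u6 ⋆ u2 ⋆ u3 ⋆ u1 ⋆ u5 and the second u5 ⋆ u1 ⋆ u2 ⋆ u6 ⋆ u4 ⋆ u3


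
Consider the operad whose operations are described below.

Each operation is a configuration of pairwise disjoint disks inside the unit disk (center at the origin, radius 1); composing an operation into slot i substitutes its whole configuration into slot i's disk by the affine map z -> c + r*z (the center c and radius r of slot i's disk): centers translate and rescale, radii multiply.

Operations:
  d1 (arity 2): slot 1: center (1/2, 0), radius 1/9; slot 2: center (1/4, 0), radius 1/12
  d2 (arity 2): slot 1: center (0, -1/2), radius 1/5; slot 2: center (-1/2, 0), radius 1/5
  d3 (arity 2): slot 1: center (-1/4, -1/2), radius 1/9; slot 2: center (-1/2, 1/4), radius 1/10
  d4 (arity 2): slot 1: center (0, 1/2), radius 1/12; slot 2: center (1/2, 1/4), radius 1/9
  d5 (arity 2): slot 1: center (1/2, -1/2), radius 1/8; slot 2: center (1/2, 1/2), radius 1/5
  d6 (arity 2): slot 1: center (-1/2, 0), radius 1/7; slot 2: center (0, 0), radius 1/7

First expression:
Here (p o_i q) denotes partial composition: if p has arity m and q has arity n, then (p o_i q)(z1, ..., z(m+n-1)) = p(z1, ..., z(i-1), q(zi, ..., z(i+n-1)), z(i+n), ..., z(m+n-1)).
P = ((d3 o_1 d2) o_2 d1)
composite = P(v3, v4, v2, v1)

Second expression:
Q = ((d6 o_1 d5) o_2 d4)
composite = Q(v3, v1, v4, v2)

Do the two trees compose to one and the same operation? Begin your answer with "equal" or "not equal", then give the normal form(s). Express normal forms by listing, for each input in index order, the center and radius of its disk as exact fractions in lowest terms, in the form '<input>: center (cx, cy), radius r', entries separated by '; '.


not equal; the first gives v1: center (-1/2, 1/4), radius 1/10; v2: center (-3/10, -1/2), radius 1/540; v3: center (-1/4, -5/9), radius 1/45; v4: center (-53/180, -1/2), radius 1/405 and the second v1: center (-3/7, 3/35), radius 1/420; v2: center (0, 0), radius 1/7; v3: center (-3/7, -1/14), radius 1/56; v4: center (-29/70, 11/140), radius 1/315

The first composite normalizes to v1: center (-1/2, 1/4), radius 1/10; v2: center (-3/10, -1/2), radius 1/540; v3: center (-1/4, -5/9), radius 1/45; v4: center (-53/180, -1/2), radius 1/405
The second composite normalizes to v1: center (-3/7, 3/35), radius 1/420; v2: center (0, 0), radius 1/7; v3: center (-3/7, -1/14), radius 1/56; v4: center (-29/70, 11/140), radius 1/315
No match — not equal.


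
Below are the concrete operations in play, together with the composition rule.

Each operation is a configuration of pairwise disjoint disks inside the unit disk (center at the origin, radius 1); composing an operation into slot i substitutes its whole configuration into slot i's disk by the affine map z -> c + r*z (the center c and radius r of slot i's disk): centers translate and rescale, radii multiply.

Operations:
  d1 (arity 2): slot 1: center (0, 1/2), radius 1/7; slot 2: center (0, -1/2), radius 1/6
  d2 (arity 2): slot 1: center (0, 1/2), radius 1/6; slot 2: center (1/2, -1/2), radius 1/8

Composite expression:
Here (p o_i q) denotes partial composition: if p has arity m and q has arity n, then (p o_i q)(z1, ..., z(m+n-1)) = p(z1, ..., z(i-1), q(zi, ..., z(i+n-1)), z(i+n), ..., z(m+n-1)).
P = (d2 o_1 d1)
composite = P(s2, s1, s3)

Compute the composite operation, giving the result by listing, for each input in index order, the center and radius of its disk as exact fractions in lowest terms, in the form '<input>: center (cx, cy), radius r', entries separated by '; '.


Each s-disk chains the slot maps above it in d2; radii multiply.
for s2, the 2-step affine chain lands on center (0, 7/12), radius 1/42
for s1, the 2-step affine chain lands on center (0, 5/12), radius 1/36
for s3, the 1-step affine chain lands on center (1/2, -1/2), radius 1/8

s1: center (0, 5/12), radius 1/36; s2: center (0, 7/12), radius 1/42; s3: center (1/2, -1/2), radius 1/8


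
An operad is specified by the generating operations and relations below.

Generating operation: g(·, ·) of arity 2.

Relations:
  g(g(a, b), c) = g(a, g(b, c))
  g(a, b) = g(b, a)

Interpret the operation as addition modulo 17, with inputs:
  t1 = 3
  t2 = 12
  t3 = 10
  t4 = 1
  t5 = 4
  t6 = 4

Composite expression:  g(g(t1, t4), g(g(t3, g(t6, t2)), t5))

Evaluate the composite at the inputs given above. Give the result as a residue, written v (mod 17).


g(t1, t4) = 4
g(t6, t2) = 16
g(t3, g(t6, t2)) = 9
g(g(t3, g(t6, t2)), t5) = 13
g(g(t1, t4), g(g(t3, g(t6, t2)), t5)) = 0

0 (mod 17)


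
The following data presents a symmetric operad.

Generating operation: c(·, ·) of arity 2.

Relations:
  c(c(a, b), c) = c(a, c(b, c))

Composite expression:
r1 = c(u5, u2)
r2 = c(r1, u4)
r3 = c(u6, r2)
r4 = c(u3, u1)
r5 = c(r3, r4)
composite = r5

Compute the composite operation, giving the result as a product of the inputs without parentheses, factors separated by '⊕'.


u6 ⊕ u5 ⊕ u2 ⊕ u4 ⊕ u3 ⊕ u1


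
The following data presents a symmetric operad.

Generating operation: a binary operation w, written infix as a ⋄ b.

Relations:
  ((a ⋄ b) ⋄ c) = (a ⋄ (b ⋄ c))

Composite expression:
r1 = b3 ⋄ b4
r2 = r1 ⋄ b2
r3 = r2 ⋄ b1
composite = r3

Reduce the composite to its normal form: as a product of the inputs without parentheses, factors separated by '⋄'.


b3 ⋄ b4 ⋄ b2 ⋄ b1

Key point: w is associative — brackets drop, the b-order remains.
(b3 ⋄ b4) flattens to b3 ⋄ b4
((b3 ⋄ b4) ⋄ b2) flattens to b3 ⋄ b4 ⋄ b2
(((b3 ⋄ b4) ⋄ b2) ⋄ b1) flattens to b3 ⋄ b4 ⋄ b2 ⋄ b1


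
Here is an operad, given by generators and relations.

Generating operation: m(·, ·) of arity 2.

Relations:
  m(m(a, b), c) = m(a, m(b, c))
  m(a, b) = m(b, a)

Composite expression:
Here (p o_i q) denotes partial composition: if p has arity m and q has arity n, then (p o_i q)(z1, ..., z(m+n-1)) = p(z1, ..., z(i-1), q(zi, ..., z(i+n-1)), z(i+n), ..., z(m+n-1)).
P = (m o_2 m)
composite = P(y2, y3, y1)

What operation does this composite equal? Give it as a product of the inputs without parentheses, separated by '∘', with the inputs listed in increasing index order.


y1 ∘ y2 ∘ y3


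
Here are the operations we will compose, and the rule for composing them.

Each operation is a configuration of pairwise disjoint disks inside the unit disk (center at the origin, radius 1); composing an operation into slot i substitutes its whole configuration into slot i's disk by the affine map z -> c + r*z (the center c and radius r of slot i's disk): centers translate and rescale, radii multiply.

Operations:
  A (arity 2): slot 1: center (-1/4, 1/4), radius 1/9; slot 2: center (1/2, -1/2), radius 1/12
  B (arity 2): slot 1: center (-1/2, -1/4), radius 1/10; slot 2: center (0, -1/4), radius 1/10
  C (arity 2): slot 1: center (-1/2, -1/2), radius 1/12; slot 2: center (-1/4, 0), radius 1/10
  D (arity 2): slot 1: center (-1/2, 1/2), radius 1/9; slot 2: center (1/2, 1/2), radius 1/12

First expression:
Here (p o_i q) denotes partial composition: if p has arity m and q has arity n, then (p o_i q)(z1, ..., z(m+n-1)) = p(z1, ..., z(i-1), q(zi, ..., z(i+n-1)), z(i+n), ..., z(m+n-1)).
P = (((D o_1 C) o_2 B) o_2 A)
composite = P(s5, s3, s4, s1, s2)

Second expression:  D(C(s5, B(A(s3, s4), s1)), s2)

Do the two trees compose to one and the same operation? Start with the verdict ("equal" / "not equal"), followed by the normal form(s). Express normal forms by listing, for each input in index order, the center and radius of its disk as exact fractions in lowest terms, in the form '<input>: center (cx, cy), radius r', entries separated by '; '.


equal — both sides give s1: center (-19/36, 179/360), radius 1/900; s2: center (1/2, 1/2), radius 1/12; s3: center (-1921/3600, 199/400), radius 1/8100; s4: center (-959/1800, 149/300), radius 1/10800; s5: center (-5/9, 4/9), radius 1/108

The first expression reduces to s1: center (-19/36, 179/360), radius 1/900; s2: center (1/2, 1/2), radius 1/12; s3: center (-1921/3600, 199/400), radius 1/8100; s4: center (-959/1800, 149/300), radius 1/10800; s5: center (-5/9, 4/9), radius 1/108
The second expression reduces to s1: center (-19/36, 179/360), radius 1/900; s2: center (1/2, 1/2), radius 1/12; s3: center (-1921/3600, 199/400), radius 1/8100; s4: center (-959/1800, 149/300), radius 1/10800; s5: center (-5/9, 4/9), radius 1/108
Both agree, so they are equal.


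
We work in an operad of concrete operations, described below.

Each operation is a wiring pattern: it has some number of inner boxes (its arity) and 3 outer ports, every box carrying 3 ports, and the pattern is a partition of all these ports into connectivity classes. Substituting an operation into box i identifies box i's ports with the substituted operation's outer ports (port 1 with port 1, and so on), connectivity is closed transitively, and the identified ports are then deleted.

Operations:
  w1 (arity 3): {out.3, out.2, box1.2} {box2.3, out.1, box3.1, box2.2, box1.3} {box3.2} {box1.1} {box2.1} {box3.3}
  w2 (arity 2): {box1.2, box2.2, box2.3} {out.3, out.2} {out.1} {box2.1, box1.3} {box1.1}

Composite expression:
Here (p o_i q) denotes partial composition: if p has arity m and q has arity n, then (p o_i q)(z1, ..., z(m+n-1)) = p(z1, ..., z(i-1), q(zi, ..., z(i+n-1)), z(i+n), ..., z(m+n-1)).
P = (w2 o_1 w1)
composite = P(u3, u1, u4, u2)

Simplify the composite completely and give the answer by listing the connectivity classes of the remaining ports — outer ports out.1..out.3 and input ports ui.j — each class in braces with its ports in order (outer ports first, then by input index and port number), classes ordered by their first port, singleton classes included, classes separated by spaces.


{out.1} {out.2, out.3} {u1.1} {u1.2, u1.3, u3.3, u4.1} {u2.1, u2.2, u2.3, u3.2} {u3.1} {u4.2} {u4.3}

Reachability decides: close wires over w2-identified ports.
after w1, the pattern on (u3, u1, u4) reads {out.1, u1.2, u1.3, u3.3, u4.1} {out.2, out.3, u3.2} {u1.1} {u3.1} {u4.2} {u4.3} (out.j = its outer ports)
after w2, the pattern on (u3, u1, u4, u2) reads {out.1} {out.2, out.3} {u1.1} {u1.2, u1.3, u3.3, u4.1} {u2.1, u2.2, u2.3, u3.2} {u3.1} {u4.2} {u4.3} (out.j = its outer ports)


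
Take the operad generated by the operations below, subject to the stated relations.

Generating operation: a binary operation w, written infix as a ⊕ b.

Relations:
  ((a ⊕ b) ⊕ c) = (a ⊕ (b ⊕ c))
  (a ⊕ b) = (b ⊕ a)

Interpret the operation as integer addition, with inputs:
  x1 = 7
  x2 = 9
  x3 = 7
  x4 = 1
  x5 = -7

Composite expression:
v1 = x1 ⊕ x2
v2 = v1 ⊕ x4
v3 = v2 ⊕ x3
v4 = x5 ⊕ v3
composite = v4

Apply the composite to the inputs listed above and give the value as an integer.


(x1 ⊕ x2) = 16
((x1 ⊕ x2) ⊕ x4) = 17
(((x1 ⊕ x2) ⊕ x4) ⊕ x3) = 24
(x5 ⊕ (((x1 ⊕ x2) ⊕ x4) ⊕ x3)) = 17

17


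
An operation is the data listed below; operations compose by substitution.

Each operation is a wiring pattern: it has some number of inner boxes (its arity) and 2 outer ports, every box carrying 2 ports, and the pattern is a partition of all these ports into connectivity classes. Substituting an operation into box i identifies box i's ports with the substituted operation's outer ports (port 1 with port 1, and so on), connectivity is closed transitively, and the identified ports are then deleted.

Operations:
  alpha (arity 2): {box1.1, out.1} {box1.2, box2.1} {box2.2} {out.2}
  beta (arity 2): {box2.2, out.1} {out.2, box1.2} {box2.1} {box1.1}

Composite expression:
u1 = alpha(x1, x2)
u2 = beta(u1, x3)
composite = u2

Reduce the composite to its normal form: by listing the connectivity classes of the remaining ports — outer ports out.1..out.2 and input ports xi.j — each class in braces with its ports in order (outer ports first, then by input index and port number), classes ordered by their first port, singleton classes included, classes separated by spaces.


Two ports join when wires chain via beta-identified ports.
through alpha, on inputs (x1, x2): {out.1, x1.1} {out.2} {x1.2, x2.1} {x2.2} (out.j = stage outer ports)
through beta, on inputs (x1, x2, x3): {out.1, x3.2} {out.2} {x1.1} {x1.2, x2.1} {x2.2} {x3.1} (out.j = stage outer ports)

{out.1, x3.2} {out.2} {x1.1} {x1.2, x2.1} {x2.2} {x3.1}
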